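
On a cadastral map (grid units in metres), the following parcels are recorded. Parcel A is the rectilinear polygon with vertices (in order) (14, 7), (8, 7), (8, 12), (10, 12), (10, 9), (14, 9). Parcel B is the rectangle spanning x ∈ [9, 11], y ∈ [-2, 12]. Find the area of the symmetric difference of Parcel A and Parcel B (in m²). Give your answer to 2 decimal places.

32.00

|Parcel A| = 18, |Parcel B| = 28, |Parcel A∩Parcel B| = 7.
|Parcel A △ Parcel B| = |Parcel A| + |Parcel B| − 2·|Parcel A∩Parcel B| = 18 + 28 − 14 = 32.00.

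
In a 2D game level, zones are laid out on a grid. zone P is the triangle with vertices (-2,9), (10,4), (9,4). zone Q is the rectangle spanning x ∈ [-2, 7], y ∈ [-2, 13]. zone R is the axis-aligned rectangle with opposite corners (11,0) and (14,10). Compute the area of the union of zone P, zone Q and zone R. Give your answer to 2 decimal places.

165.97

By inclusion–exclusion:
Individual areas: |zone P| = 2.5, |zone Q| = 135, |zone R| = 30.
|zone P∩zone Q| = 1.5341.
|zone P∩zone R| = 0.
|zone Q∩zone R| = 0 (no overlap).
|zone P∩zone Q∩zone R| = 0.
|zone P ∪ zone Q ∪ zone R| = 167.5 − 1.5341 + 0 = 165.97.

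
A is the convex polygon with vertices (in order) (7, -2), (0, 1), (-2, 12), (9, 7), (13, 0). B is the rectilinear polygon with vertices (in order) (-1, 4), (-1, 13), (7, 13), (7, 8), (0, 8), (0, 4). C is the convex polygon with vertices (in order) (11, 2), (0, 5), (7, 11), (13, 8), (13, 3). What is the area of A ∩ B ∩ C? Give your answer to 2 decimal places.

1.62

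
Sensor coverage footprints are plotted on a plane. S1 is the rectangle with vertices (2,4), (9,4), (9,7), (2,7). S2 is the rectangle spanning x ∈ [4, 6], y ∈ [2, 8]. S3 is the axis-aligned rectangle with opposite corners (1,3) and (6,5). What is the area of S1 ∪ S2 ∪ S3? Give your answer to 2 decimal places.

31.00

By inclusion–exclusion:
Individual areas: |S1| = 21, |S2| = 12, |S3| = 10.
|S1∩S2|: x∈[4,6], y∈[4,7] → 2·3 = 6.
|S1∩S3|: x∈[2,6], y∈[4,5] → 4·1 = 4.
|S2∩S3|: x∈[4,6], y∈[3,5] → 2·2 = 4.
|S1∩S2∩S3| = 2.
|S1 ∪ S2 ∪ S3| = 43 − 14 + 2 = 31.00.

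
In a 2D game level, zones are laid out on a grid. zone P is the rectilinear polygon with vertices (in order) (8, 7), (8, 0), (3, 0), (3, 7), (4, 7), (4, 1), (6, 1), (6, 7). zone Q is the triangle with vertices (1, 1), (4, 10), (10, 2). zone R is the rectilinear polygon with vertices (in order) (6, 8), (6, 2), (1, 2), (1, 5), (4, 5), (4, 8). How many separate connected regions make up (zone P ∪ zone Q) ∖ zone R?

(zone P ∪ zone Q) ∖ zone R splits into 2 disjoint pieces (area 23.6528, area 5.6667).

2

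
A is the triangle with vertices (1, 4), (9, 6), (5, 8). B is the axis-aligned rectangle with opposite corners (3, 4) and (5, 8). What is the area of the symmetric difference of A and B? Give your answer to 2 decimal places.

11.00

|A| = 12, |B| = 8, |A∩B| = 4.5.
|A △ B| = |A| + |B| − 2·|A∩B| = 12 + 8 − 9 = 11.00.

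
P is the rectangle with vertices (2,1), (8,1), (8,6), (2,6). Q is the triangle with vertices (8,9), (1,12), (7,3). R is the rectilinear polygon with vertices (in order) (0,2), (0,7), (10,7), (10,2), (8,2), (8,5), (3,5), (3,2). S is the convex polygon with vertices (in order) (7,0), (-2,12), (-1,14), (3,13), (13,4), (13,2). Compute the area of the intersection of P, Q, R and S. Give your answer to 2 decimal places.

The intersection is the polygon with vertices (5.667,5), (5,6), (7.5,6), (7.333,5).
By the shoelace formula its area is 2.08.

2.08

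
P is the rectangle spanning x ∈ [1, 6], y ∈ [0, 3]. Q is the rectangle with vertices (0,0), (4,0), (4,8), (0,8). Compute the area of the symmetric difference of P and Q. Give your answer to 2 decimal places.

|P∩Q|: x∈[1,4], y∈[0,3] → 3·3 = 9.
|P △ Q| = |P| + |Q| − 2·|P∩Q| = 15 + 32 − 18 = 29.00.

29.00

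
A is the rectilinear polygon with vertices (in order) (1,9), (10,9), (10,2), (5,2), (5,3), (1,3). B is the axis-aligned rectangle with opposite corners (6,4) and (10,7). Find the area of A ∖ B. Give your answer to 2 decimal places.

|A| = 59, |A∩B| = 12.
|A ∖ B| = |A| − |A∩B| = 59 − 12 = 47.00.

47.00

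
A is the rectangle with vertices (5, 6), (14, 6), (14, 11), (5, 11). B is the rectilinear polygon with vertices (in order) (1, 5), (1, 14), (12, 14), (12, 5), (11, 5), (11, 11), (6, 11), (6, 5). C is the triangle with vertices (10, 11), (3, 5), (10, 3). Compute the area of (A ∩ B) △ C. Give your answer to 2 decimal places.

35.71

|A ∩ B| = 10.
|(A ∩ B) ∩ C| = 1.1429.
|(A ∩ B) △ C| = 10 + 28 − 2.2857 = 35.71.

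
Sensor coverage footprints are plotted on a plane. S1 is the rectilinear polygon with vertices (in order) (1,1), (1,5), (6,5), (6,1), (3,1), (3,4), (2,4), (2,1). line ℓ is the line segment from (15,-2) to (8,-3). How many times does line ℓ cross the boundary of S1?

0

The segment lies entirely outside S1 and never meets its boundary.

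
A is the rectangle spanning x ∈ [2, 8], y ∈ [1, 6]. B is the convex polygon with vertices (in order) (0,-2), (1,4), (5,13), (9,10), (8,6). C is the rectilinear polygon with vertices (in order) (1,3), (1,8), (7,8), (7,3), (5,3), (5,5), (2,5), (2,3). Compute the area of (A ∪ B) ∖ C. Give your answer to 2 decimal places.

49.06

|A ∪ B| = 69.5.
|(A ∪ B) ∩ C| = 20.4444.
|(A ∪ B) ∖ C| = 69.5 − 20.4444 = 49.06.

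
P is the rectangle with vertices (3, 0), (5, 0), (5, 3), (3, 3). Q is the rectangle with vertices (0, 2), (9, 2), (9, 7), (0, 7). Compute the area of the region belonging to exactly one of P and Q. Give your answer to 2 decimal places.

|P∩Q|: x∈[3,5], y∈[2,3] → 2·1 = 2.
|P △ Q| = |P| + |Q| − 2·|P∩Q| = 6 + 45 − 4 = 47.00.

47.00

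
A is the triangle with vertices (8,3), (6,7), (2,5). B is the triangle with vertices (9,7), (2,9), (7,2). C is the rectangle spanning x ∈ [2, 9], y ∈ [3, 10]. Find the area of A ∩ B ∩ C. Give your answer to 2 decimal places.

6.56

The intersection is the polygon with vertices (7.667,3.667), (7.471,3.176), (5.75,3.75), (4.105,6.053), (6,7).
By the shoelace formula its area is 6.56.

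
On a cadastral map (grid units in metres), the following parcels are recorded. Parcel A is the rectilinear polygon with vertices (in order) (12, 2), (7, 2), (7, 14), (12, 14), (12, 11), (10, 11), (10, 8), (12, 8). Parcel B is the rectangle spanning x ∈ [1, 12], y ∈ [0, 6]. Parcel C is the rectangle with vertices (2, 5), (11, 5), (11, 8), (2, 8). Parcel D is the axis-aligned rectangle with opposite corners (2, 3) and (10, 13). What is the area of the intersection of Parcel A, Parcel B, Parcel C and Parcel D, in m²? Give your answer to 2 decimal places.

The intersection is the polygon with vertices (10,6), (10,5), (7,5), (7,6).
By the shoelace formula its area is 3.00.

3.00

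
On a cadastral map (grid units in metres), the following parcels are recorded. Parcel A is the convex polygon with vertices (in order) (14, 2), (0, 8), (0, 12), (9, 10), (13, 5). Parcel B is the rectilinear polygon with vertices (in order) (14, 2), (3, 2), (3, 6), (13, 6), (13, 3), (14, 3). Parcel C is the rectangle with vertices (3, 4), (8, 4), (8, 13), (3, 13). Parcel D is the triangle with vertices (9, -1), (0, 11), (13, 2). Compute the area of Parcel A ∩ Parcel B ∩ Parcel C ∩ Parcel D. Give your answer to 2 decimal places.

2.17

The intersection is the polygon with vertices (8,4.571), (4.667,6), (7.222,6), (8,5.462).
By the shoelace formula its area is 2.17.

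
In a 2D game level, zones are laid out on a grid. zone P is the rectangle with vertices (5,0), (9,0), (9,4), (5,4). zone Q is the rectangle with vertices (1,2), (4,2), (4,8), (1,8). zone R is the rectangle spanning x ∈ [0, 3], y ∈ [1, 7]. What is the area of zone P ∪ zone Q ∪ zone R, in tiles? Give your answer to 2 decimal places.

By inclusion–exclusion:
Individual areas: |zone P| = 16, |zone Q| = 18, |zone R| = 18.
|zone P∩zone Q| = 0 (no overlap).
|zone P∩zone R| = 0 (no overlap).
|zone Q∩zone R|: x∈[1,3], y∈[2,7] → 2·5 = 10.
|zone P∩zone Q∩zone R| = 0.
|zone P ∪ zone Q ∪ zone R| = 52 − 10 + 0 = 42.00.

42.00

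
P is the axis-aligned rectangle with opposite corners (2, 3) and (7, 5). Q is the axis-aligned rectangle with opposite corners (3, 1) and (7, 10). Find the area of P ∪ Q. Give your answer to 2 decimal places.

By inclusion–exclusion:
Individual areas: |P| = 10, |Q| = 36.
|P∩Q|: x∈[3,7], y∈[3,5] → 4·2 = 8.
|P ∪ Q| = 46 − 8 = 38.00.

38.00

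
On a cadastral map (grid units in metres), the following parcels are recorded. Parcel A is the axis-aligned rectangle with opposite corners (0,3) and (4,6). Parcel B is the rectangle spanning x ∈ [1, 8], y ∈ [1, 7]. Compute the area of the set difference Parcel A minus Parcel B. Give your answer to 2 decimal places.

3.00

|Parcel A∩Parcel B|: x∈[1,4], y∈[3,6] → 3·3 = 9.
|Parcel A| = 12.
|Parcel A ∖ Parcel B| = |Parcel A| − |Parcel A∩Parcel B| = 12 − 9 = 3.00.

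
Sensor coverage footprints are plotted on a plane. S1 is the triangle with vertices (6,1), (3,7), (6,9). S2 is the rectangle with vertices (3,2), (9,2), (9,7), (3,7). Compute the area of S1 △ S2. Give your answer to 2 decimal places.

24.50

|S1| = 12, |S2| = 30, |S1∩S2| = 8.75.
|S1 △ S2| = |S1| + |S2| − 2·|S1∩S2| = 12 + 30 − 17.5 = 24.50.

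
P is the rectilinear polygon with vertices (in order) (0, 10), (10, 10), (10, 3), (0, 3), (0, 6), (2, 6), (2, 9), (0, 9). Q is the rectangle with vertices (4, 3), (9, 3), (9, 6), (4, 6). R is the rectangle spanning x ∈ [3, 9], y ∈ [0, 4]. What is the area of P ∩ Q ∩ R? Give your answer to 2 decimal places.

The intersection is the polygon with vertices (4,4), (9,4), (9,3), (4,3).
By the shoelace formula its area is 5.00.

5.00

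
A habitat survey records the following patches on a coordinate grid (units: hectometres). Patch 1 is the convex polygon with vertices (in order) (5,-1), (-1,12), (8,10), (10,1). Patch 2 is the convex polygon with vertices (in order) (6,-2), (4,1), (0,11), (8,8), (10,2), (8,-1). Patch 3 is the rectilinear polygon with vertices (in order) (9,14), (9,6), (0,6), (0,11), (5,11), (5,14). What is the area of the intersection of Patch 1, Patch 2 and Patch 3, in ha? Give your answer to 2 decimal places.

23.67

The intersection is the polygon with vertices (0,11), (8,8), (8.667,6), (2,6).
By the shoelace formula its area is 23.67.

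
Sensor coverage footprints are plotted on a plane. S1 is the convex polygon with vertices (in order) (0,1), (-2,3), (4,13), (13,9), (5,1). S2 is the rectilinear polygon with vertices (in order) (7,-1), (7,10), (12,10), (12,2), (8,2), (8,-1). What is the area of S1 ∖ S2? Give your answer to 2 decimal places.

75.85

|S1| = 98, |S1∩S2| = 22.1528.
|S1 ∖ S2| = |S1| − |S1∩S2| = 98 − 22.1528 = 75.85.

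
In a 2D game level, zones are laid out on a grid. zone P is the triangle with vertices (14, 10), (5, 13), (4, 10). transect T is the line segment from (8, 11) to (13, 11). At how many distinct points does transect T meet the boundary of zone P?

1

The segment meets the boundary at (11,11).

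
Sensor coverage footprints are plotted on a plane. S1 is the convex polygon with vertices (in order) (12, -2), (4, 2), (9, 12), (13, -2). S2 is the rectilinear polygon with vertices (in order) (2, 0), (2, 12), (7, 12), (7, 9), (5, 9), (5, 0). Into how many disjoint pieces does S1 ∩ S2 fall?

1

S1 ∩ S2 is a single connected region.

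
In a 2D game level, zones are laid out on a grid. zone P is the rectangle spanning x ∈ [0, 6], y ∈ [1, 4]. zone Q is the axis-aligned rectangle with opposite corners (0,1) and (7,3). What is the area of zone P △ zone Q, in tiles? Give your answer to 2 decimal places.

|zone P∩zone Q|: x∈[0,6], y∈[1,3] → 6·2 = 12.
|zone P △ zone Q| = |zone P| + |zone Q| − 2·|zone P∩zone Q| = 18 + 14 − 24 = 8.00.

8.00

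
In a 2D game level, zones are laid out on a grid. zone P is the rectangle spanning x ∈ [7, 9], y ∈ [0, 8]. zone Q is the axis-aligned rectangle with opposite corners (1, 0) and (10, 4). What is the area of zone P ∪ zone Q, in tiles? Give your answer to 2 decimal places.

44.00

By inclusion–exclusion:
Individual areas: |zone P| = 16, |zone Q| = 36.
|zone P∩zone Q|: x∈[7,9], y∈[0,4] → 2·4 = 8.
|zone P ∪ zone Q| = 52 − 8 = 44.00.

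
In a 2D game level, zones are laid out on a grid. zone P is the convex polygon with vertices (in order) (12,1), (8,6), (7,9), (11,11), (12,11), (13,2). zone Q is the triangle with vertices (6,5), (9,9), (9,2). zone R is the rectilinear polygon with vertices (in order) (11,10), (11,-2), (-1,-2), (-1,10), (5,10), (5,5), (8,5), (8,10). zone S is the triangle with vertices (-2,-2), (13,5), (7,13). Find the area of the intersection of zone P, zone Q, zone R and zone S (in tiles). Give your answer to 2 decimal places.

The intersection is the polygon with vertices (9,4.75), (8,6), (8,7.667), (9,9).
By the shoelace formula its area is 2.96.

2.96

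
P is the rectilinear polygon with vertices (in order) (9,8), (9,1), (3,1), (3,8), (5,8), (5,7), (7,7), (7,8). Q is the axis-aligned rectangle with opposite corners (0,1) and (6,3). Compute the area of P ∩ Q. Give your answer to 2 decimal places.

The intersection is the polygon with vertices (3,1), (3,3), (6,3), (6,1).
By the shoelace formula its area is 6.00.

6.00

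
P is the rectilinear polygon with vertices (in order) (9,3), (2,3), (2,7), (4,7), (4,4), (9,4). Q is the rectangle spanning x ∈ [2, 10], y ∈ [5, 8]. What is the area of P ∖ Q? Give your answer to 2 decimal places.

|P| = 13, |P∩Q| = 4.
|P ∖ Q| = |P| − |P∩Q| = 13 − 4 = 9.00.

9.00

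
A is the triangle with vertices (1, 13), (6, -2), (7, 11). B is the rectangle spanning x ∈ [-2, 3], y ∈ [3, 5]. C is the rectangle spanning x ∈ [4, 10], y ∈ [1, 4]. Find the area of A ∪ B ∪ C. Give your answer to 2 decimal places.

62.46

By inclusion–exclusion:
Individual areas: |A| = 40, |B| = 10, |C| = 18.
|A∩B| = 0.
|A∩C| = 5.5385.
|B∩C| = 0 (no overlap).
|A∩B∩C| = 0.
|A ∪ B ∪ C| = 68 − 5.5385 + 0 = 62.46.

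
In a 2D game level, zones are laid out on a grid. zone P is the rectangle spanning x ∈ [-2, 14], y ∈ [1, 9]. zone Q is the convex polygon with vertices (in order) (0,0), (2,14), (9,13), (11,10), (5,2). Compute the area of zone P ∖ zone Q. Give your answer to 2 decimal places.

|zone P| = 128, |zone P∩zone Q| = 51.4107.
|zone P ∖ zone Q| = |zone P| − |zone P∩zone Q| = 128 − 51.4107 = 76.59.

76.59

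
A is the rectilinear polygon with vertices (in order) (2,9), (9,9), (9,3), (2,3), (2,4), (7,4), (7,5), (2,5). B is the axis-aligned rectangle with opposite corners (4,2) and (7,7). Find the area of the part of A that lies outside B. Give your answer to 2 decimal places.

28.00

|A| = 37, |A∩B| = 9.
|A ∖ B| = |A| − |A∩B| = 37 − 9 = 28.00.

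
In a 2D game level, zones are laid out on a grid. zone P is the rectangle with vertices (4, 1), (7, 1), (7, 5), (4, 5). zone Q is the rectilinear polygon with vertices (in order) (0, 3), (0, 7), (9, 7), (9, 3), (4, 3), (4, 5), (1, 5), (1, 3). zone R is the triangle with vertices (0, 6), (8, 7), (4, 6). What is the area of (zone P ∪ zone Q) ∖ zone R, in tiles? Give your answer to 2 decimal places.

|zone P ∪ zone Q| = 36.
|(zone P ∪ zone Q) ∩ zone R| = 2.
|(zone P ∪ zone Q) ∖ zone R| = 36 − 2 = 34.00.

34.00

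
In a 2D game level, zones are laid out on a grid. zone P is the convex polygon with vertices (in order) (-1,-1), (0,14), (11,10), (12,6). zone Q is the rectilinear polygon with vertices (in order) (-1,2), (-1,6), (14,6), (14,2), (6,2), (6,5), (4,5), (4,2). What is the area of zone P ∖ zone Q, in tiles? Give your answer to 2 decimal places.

|zone P| = 114, |zone P∩zone Q| = 30.359.
|zone P ∖ zone Q| = |zone P| − |zone P∩zone Q| = 114 − 30.359 = 83.64.

83.64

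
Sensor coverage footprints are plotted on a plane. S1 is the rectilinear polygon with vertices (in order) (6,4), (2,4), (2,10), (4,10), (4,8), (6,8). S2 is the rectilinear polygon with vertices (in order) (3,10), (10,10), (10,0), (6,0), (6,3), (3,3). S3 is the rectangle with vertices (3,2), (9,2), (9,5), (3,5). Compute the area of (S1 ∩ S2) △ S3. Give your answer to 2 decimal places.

26.00

|S1 ∩ S2| = 14.
|(S1 ∩ S2) ∩ S3| = 3.
|(S1 ∩ S2) △ S3| = 14 + 18 − 6 = 26.00.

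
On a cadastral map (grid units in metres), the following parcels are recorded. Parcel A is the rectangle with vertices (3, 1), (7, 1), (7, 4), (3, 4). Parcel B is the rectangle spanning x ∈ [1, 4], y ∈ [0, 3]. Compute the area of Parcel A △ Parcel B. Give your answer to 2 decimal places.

17.00

|Parcel A∩Parcel B|: x∈[3,4], y∈[1,3] → 1·2 = 2.
|Parcel A △ Parcel B| = |Parcel A| + |Parcel B| − 2·|Parcel A∩Parcel B| = 12 + 9 − 4 = 17.00.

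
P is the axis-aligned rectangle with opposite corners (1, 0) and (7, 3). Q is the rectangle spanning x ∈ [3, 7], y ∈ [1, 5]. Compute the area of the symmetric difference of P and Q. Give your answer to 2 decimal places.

|P∩Q|: x∈[3,7], y∈[1,3] → 4·2 = 8.
|P △ Q| = |P| + |Q| − 2·|P∩Q| = 18 + 16 − 16 = 18.00.

18.00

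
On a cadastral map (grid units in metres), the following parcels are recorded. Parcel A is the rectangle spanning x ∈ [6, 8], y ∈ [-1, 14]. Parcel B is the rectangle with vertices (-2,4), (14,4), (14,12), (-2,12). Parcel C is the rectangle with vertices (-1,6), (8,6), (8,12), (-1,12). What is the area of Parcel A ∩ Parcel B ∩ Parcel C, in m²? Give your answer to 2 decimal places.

12.00

The intersection is the polygon with vertices (6,12), (8,12), (8,6), (6,6).
By the shoelace formula its area is 12.00.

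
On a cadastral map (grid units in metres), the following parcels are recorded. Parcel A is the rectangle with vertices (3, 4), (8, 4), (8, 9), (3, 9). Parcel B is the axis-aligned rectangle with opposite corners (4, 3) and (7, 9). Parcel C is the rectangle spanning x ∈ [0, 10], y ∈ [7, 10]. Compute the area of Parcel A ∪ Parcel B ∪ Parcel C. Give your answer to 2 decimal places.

48.00

By inclusion–exclusion:
Individual areas: |Parcel A| = 25, |Parcel B| = 18, |Parcel C| = 30.
|Parcel A∩Parcel B|: x∈[4,7], y∈[4,9] → 3·5 = 15.
|Parcel A∩Parcel C|: x∈[3,8], y∈[7,9] → 5·2 = 10.
|Parcel B∩Parcel C|: x∈[4,7], y∈[7,9] → 3·2 = 6.
|Parcel A∩Parcel B∩Parcel C| = 6.
|Parcel A ∪ Parcel B ∪ Parcel C| = 73 − 31 + 6 = 48.00.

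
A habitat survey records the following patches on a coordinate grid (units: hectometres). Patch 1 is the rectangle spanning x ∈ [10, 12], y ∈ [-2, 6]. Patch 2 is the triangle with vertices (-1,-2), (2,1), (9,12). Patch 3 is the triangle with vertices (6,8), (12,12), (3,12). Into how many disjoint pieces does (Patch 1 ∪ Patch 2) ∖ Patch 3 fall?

2

(Patch 1 ∪ Patch 2) ∖ Patch 3 splits into 2 disjoint pieces (area 16, area 5.4833).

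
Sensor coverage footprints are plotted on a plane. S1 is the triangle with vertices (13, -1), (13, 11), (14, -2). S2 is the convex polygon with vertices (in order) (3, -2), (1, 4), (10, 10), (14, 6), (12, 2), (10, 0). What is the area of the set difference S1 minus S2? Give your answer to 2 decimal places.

|S1| = 6, |S1∩S2| = 0.9667.
|S1 ∖ S2| = |S1| − |S1∩S2| = 6 − 0.9667 = 5.03.

5.03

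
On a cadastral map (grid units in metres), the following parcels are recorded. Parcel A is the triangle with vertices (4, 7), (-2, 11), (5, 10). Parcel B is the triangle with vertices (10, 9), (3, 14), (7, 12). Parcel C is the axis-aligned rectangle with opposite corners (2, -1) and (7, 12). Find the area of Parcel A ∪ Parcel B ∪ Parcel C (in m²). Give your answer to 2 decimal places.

71.68

By inclusion–exclusion:
Individual areas: |Parcel A| = 11, |Parcel B| = 3, |Parcel C| = 65.
|Parcel A∩Parcel B| = 0.
|Parcel A∩Parcel C| = 6.8095.
|Parcel B∩Parcel C| = 0.5143.
|Parcel A∩Parcel B∩Parcel C| = 0.
|Parcel A ∪ Parcel B ∪ Parcel C| = 79 − 7.3238 + 0 = 71.68.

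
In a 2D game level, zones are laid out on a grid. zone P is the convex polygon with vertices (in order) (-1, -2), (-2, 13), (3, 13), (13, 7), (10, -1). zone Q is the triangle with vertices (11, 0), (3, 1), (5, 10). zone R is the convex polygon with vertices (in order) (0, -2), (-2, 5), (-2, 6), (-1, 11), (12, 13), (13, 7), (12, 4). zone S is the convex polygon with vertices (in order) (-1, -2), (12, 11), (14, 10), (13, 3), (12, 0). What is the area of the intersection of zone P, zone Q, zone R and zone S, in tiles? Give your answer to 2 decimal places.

The intersection is the polygon with vertices (3.286,2.286), (7.25,6.25), (9.385,2.692), (5.4,0.7), (3,1).
By the shoelace formula its area is 18.13.

18.13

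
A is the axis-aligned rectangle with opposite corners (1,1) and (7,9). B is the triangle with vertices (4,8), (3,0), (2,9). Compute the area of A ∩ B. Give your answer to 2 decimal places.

8.38

The intersection is the polygon with vertices (2.889,1), (2,9), (4,8), (3.125,1).
By the shoelace formula its area is 8.38.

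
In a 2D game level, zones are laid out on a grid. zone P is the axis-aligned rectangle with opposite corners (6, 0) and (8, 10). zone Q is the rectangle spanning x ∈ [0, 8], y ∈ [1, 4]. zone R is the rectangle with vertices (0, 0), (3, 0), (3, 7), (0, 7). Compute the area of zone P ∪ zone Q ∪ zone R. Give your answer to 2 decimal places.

50.00

By inclusion–exclusion:
Individual areas: |zone P| = 20, |zone Q| = 24, |zone R| = 21.
|zone P∩zone Q|: x∈[6,8], y∈[1,4] → 2·3 = 6.
|zone P∩zone R| = 0 (no overlap).
|zone Q∩zone R|: x∈[0,3], y∈[1,4] → 3·3 = 9.
|zone P∩zone Q∩zone R| = 0.
|zone P ∪ zone Q ∪ zone R| = 65 − 15 + 0 = 50.00.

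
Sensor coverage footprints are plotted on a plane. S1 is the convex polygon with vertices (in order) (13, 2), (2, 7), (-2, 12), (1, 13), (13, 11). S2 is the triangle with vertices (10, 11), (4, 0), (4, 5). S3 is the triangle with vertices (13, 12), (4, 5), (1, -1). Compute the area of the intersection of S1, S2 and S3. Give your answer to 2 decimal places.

The intersection is the polygon with vertices (7,5.5), (6.497,4.956), (4.885,5.689), (8.737,8.684).
By the shoelace formula its area is 4.15.

4.15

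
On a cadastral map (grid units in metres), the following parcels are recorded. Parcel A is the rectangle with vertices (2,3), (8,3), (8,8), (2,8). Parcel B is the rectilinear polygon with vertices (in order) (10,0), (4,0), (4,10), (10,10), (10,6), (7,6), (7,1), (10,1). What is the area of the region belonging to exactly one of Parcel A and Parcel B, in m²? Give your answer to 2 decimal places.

|Parcel A| = 30, |Parcel B| = 45, |Parcel A∩Parcel B| = 17.
|Parcel A △ Parcel B| = |Parcel A| + |Parcel B| − 2·|Parcel A∩Parcel B| = 30 + 45 − 34 = 41.00.

41.00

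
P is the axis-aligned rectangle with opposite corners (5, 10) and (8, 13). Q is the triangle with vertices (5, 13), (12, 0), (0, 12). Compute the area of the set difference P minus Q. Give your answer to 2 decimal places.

|P| = 9, |P∩Q| = 2.4231.
|P ∖ Q| = |P| − |P∩Q| = 9 − 2.4231 = 6.58.

6.58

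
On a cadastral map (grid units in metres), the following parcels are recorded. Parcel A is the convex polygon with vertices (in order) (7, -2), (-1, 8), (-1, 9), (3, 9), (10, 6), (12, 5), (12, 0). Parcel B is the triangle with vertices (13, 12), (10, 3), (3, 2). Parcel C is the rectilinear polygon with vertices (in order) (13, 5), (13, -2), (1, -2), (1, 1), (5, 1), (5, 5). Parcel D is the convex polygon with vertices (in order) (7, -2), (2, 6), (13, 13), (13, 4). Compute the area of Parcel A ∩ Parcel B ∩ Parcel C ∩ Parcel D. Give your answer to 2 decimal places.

11.95

The intersection is the polygon with vertices (10.667,5), (10,3), (5,2.286), (5,4), (6,5).
By the shoelace formula its area is 11.95.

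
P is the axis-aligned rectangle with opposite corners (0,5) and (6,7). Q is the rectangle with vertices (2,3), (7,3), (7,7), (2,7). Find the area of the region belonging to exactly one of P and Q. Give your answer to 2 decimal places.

16.00

|P∩Q|: x∈[2,6], y∈[5,7] → 4·2 = 8.
|P △ Q| = |P| + |Q| − 2·|P∩Q| = 12 + 20 − 16 = 16.00.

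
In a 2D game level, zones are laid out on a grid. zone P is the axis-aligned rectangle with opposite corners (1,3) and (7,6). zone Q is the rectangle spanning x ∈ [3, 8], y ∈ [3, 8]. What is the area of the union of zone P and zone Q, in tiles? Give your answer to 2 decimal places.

By inclusion–exclusion:
Individual areas: |zone P| = 18, |zone Q| = 25.
|zone P∩zone Q|: x∈[3,7], y∈[3,6] → 4·3 = 12.
|zone P ∪ zone Q| = 43 − 12 = 31.00.

31.00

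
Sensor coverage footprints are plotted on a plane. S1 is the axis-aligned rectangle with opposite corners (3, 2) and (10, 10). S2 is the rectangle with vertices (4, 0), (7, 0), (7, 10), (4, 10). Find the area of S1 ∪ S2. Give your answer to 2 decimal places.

62.00

By inclusion–exclusion:
Individual areas: |S1| = 56, |S2| = 30.
|S1∩S2|: x∈[4,7], y∈[2,10] → 3·8 = 24.
|S1 ∪ S2| = 86 − 24 = 62.00.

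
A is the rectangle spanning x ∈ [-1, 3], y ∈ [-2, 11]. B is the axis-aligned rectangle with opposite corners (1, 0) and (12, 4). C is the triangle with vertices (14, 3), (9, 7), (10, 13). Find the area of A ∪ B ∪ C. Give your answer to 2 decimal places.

105.00

By inclusion–exclusion:
Individual areas: |A| = 52, |B| = 44, |C| = 17.
|A∩B|: x∈[1,3], y∈[0,4] → 2·4 = 8.
|A∩C| = 0.
|B∩C| = 0.
|A∩B∩C| = 0.
|A ∪ B ∪ C| = 113 − 8 + 0 = 105.00.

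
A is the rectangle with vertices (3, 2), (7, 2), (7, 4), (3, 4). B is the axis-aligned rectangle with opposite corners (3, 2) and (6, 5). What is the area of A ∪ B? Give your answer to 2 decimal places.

By inclusion–exclusion:
Individual areas: |A| = 8, |B| = 9.
|A∩B|: x∈[3,6], y∈[2,4] → 3·2 = 6.
|A ∪ B| = 17 − 6 = 11.00.

11.00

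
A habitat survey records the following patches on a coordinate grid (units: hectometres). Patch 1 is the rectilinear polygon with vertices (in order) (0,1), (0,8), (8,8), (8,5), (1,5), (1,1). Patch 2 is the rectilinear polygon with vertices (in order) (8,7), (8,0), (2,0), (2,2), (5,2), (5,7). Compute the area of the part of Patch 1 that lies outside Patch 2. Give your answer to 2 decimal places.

22.00

|Patch 1| = 28, |Patch 1∩Patch 2| = 6.
|Patch 1 ∖ Patch 2| = |Patch 1| − |Patch 1∩Patch 2| = 28 − 6 = 22.00.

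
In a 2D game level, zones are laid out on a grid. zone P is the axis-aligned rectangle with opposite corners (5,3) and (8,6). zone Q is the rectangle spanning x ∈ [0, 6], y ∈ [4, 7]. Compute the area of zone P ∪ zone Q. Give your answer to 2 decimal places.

By inclusion–exclusion:
Individual areas: |zone P| = 9, |zone Q| = 18.
|zone P∩zone Q|: x∈[5,6], y∈[4,6] → 1·2 = 2.
|zone P ∪ zone Q| = 27 − 2 = 25.00.

25.00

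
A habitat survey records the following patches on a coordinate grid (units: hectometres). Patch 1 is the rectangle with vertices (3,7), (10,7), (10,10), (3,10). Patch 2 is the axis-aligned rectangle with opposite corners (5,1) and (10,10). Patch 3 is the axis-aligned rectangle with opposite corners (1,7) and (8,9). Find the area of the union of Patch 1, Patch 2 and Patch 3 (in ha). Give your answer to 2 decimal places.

By inclusion–exclusion:
Individual areas: |Patch 1| = 21, |Patch 2| = 45, |Patch 3| = 14.
|Patch 1∩Patch 2|: x∈[5,10], y∈[7,10] → 5·3 = 15.
|Patch 1∩Patch 3|: x∈[3,8], y∈[7,9] → 5·2 = 10.
|Patch 2∩Patch 3|: x∈[5,8], y∈[7,9] → 3·2 = 6.
|Patch 1∩Patch 2∩Patch 3| = 6.
|Patch 1 ∪ Patch 2 ∪ Patch 3| = 80 − 31 + 6 = 55.00.

55.00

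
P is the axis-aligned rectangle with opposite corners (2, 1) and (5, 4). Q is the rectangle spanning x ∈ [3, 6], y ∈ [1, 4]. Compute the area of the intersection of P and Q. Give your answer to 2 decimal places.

6.00

|P∩Q|: x∈[3,5], y∈[1,4] → 2·3 = 6.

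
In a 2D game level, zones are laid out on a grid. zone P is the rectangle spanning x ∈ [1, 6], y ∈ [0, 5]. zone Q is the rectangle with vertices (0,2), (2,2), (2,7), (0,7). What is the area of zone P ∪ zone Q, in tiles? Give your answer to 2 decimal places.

By inclusion–exclusion:
Individual areas: |zone P| = 25, |zone Q| = 10.
|zone P∩zone Q|: x∈[1,2], y∈[2,5] → 1·3 = 3.
|zone P ∪ zone Q| = 35 − 3 = 32.00.

32.00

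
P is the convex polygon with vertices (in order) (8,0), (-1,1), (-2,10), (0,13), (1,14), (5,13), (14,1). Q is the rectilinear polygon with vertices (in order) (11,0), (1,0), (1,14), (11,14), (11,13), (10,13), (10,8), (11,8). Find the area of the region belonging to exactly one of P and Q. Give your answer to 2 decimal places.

66.44

|P| = 140.5, |Q| = 135, |P∩Q| = 104.5278.
|P △ Q| = |P| + |Q| − 2·|P∩Q| = 140.5 + 135 − 209.0556 = 66.44.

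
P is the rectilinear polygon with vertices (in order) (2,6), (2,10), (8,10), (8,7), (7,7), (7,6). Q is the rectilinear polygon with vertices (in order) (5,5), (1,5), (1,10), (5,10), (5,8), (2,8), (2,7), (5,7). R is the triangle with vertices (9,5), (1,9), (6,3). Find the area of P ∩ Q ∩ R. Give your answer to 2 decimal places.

2.17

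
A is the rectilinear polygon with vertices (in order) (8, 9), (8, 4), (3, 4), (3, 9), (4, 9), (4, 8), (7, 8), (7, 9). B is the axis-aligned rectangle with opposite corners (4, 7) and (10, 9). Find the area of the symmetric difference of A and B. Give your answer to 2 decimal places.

24.00

|A| = 22, |B| = 12, |A∩B| = 5.
|A △ B| = |A| + |B| − 2·|A∩B| = 22 + 12 − 10 = 24.00.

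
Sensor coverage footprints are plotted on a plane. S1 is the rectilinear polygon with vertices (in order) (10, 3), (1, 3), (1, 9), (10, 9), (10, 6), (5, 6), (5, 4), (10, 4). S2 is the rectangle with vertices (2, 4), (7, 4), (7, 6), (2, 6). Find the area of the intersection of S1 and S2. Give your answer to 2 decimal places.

6.00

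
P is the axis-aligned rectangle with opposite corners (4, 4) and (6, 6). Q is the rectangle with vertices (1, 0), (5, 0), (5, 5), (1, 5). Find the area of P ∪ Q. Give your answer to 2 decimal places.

23.00

By inclusion–exclusion:
Individual areas: |P| = 4, |Q| = 20.
|P∩Q|: x∈[4,5], y∈[4,5] → 1·1 = 1.
|P ∪ Q| = 24 − 1 = 23.00.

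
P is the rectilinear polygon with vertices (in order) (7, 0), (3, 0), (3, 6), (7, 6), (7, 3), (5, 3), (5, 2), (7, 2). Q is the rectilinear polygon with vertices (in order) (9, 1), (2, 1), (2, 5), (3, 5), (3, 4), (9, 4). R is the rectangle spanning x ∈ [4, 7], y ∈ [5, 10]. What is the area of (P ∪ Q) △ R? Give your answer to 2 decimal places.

43.00

|P ∪ Q| = 34.
|(P ∪ Q) ∩ R| = 3.
|(P ∪ Q) △ R| = 34 + 15 − 6 = 43.00.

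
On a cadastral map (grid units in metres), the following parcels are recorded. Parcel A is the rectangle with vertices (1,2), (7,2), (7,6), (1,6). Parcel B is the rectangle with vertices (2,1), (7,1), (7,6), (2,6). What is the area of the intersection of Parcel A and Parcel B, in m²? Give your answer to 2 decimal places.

|Parcel A∩Parcel B|: x∈[2,7], y∈[2,6] → 5·4 = 20.

20.00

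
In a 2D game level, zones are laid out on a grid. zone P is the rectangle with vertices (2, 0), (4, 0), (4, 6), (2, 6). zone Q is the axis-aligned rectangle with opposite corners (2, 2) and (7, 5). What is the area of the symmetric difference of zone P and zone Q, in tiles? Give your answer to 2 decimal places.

|zone P∩zone Q|: x∈[2,4], y∈[2,5] → 2·3 = 6.
|zone P △ zone Q| = |zone P| + |zone Q| − 2·|zone P∩zone Q| = 12 + 15 − 12 = 15.00.

15.00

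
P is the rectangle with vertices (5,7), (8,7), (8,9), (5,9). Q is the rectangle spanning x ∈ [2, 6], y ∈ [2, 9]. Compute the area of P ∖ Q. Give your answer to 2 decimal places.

|P∩Q|: x∈[5,6], y∈[7,9] → 1·2 = 2.
|P| = 6.
|P ∖ Q| = |P| − |P∩Q| = 6 − 2 = 4.00.

4.00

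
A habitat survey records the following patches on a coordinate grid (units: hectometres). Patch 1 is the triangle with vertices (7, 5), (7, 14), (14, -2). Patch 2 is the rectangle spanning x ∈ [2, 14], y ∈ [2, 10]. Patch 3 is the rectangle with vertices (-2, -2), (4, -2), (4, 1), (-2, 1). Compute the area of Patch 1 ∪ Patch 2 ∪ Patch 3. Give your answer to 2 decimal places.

122.00

By inclusion–exclusion:
Individual areas: |Patch 1| = 31.5, |Patch 2| = 96, |Patch 3| = 18.
|Patch 1∩Patch 2| = 23.5.
|Patch 1∩Patch 3| = 0.
|Patch 2∩Patch 3| = 0 (no overlap).
|Patch 1∩Patch 2∩Patch 3| = 0.
|Patch 1 ∪ Patch 2 ∪ Patch 3| = 145.5 − 23.5 + 0 = 122.00.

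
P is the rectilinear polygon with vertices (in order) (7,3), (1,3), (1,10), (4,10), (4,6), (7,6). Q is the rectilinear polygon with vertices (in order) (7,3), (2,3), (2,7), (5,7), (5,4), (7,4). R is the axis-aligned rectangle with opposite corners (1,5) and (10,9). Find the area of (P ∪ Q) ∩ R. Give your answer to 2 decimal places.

The region (P ∪ Q) ∩ R is the polygon with vertices (1,9), (4,9), (4,7), (5,7), (5,6), (7,6), (7,5), (1,5).
By the shoelace formula its area is 16.00.

16.00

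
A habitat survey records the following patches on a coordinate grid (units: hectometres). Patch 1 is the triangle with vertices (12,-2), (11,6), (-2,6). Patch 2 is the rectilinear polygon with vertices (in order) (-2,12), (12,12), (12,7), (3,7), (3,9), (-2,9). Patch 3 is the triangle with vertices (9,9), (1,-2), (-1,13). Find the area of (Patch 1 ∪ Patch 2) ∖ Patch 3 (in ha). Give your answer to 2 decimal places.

|Patch 1 ∪ Patch 2| = 112.
|(Patch 1 ∪ Patch 2) ∩ Patch 3| = 42.8342.
|(Patch 1 ∪ Patch 2) ∖ Patch 3| = 112 − 42.8342 = 69.17.

69.17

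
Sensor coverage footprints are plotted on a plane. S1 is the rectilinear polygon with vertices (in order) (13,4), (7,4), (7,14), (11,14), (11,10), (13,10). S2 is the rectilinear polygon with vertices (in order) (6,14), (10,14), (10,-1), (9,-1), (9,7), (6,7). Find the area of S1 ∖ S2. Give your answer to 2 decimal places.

|S1| = 52, |S1∩S2| = 24.
|S1 ∖ S2| = |S1| − |S1∩S2| = 52 − 24 = 28.00.

28.00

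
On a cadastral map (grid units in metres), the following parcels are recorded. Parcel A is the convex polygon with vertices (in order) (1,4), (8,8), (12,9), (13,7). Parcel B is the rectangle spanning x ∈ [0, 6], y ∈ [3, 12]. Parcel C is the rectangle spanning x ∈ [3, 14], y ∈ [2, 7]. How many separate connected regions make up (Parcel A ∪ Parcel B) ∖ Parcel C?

(Parcel A ∪ Parcel B) ∖ Parcel C splits into 2 disjoint pieces (area 7.875, area 42).

2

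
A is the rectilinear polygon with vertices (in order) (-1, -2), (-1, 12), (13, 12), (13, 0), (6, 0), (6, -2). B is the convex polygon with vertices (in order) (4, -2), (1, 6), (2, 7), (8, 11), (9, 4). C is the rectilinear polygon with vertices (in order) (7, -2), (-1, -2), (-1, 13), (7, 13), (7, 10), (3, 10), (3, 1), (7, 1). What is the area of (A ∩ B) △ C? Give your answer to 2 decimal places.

115.67

|A ∩ B| = 57.
|(A ∩ B) ∩ C| = 12.6667.
|(A ∩ B) △ C| = 57 + 84 − 25.3333 = 115.67.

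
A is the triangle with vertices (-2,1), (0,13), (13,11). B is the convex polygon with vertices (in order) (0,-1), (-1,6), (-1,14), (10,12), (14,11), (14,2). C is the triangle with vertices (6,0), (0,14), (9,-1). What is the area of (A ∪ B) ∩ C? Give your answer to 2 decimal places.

The region (A ∪ B) ∩ C is the polygon with vertices (0.122,13.796), (7.975,0.709), (5.888,0.262), (0.085,13.803).
By the shoelace formula its area is 15.65.

15.65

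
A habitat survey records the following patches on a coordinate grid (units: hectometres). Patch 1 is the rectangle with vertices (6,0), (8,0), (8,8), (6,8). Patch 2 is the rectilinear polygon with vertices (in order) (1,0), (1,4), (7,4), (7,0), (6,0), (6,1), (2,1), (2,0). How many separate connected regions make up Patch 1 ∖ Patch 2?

1

Patch 1 ∖ Patch 2 is a single connected region.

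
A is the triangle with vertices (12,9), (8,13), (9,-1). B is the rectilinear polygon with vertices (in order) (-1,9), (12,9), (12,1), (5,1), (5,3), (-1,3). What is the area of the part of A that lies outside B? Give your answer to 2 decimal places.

|A| = 26, |A∩B| = 17.8286.
|A ∖ B| = |A| − |A∩B| = 26 − 17.8286 = 8.17.

8.17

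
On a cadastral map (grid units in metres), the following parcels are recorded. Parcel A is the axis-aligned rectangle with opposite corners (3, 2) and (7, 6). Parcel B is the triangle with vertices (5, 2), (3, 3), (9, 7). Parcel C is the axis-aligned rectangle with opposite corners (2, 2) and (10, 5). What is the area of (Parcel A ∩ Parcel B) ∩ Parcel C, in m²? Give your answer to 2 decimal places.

5.50

The region (Parcel A ∩ Parcel B) ∩ Parcel C is the polygon with vertices (5,2), (3,3), (6,5), (7,5), (7,4.5).
By the shoelace formula its area is 5.50.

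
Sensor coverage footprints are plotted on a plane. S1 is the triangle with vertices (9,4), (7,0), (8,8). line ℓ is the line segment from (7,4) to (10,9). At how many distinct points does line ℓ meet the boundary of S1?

2

The segment meets the boundary at (8.412,6.353), (7.632,5.053).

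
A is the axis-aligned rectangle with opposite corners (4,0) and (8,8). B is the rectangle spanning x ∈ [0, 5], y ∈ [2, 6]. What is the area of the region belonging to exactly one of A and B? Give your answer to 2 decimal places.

|A∩B|: x∈[4,5], y∈[2,6] → 1·4 = 4.
|A △ B| = |A| + |B| − 2·|A∩B| = 32 + 20 − 8 = 44.00.

44.00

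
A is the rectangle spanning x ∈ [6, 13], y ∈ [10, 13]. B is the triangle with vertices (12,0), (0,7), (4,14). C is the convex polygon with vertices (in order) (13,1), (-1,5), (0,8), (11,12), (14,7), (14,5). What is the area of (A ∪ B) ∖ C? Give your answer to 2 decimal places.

28.87

|A ∪ B| = 76.9286.
|(A ∪ B) ∩ C| = 48.0552.
|(A ∪ B) ∖ C| = 76.9286 − 48.0552 = 28.87.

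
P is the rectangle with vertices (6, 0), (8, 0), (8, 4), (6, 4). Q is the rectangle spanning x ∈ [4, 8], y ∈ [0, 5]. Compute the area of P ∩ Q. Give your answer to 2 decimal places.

8.00

|P∩Q|: x∈[6,8], y∈[0,4] → 2·4 = 8.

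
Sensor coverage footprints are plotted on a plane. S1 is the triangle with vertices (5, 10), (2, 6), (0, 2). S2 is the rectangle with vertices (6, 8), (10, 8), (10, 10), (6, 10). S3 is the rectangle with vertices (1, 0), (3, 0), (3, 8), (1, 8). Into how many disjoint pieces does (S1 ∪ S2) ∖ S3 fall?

(S1 ∪ S2) ∖ S3 splits into 3 disjoint pieces (area 0.5333, area 0.2, area 8).

3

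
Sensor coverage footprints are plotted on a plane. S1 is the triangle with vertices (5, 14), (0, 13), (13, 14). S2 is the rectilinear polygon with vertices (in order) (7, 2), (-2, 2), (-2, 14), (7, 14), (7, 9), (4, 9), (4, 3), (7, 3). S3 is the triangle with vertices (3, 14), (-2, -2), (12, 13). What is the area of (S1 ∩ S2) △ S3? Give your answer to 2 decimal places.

74.35

|S1 ∩ S2| = 2.6154.
|(S1 ∩ S2) ∩ S3| = 1.3836.
|(S1 ∩ S2) △ S3| = 2.6154 + 74.5 − 2.7671 = 74.35.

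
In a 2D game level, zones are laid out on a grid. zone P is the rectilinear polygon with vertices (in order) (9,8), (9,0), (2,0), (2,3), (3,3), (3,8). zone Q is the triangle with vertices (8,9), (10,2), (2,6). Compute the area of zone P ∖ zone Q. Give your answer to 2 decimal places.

30.14

|zone P| = 51, |zone P∩zone Q| = 20.8571.
|zone P ∖ zone Q| = |zone P| − |zone P∩zone Q| = 51 − 20.8571 = 30.14.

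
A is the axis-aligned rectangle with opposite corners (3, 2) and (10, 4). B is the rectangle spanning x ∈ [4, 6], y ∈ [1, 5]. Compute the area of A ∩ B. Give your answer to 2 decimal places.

|A∩B|: x∈[4,6], y∈[2,4] → 2·2 = 4.

4.00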